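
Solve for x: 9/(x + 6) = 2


Multiply both sides by (x + 6): 9 = 2(x + 6)
Distribute: 9 = 2x + 12
2x = 9 - 12 = -3
x = -3/2

x = -3/2


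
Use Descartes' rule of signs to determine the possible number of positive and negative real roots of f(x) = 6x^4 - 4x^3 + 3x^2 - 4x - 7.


Descartes' rule of signs:

For positive roots, count sign changes in f(x) = 6x^4 - 4x^3 + 3x^2 - 4x - 7:
Signs of coefficients: +, -, +, -, -
Number of sign changes: 3
Possible positive real roots: 3, 1

For negative roots, examine f(-x) = 6x^4 + 4x^3 + 3x^2 + 4x - 7:
Signs of coefficients: +, +, +, +, -
Number of sign changes: 1
Possible negative real roots: 1

Positive roots: 3 or 1; Negative roots: 1


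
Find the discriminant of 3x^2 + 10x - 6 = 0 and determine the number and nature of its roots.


For ax^2 + bx + c = 0, discriminant D = b^2 - 4ac
Here a = 3, b = 10, c = -6
D = (10)^2 - 4(3)(-6) = 100 + 72 = 172

D = 172 > 0 but not a perfect square
The equation has 2 distinct real irrational roots.

Discriminant = 172, 2 distinct real irrational roots


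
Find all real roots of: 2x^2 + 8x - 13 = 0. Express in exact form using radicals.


Using the quadratic formula: x = (-b ± sqrt(b^2 - 4ac)) / (2a)
Here a = 2, b = 8, c = -13
Discriminant = b^2 - 4ac = 8^2 - 4(2)(-13) = 64 + 104 = 168
Since discriminant = 168 > 0, there are two real roots.
x = (-8 ± 2*sqrt(42)) / 4
Simplifying: x = (-4 ± sqrt(42)) / 2
Numerically: x ≈ 1.2404 or x ≈ -5.2404

x = (-4 + sqrt(42)) / 2 or x = (-4 - sqrt(42)) / 2


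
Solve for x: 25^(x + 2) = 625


Express both sides with the same base.
625 = 25^2
Since the bases match, equate exponents: x + 2 = 2
So x = 2 - (2) = 0

x = 0


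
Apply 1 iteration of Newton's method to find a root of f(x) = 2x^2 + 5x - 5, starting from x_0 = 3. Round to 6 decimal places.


Newton's method: x_(n+1) = x_n - f(x_n)/f'(x_n)
f(x) = 2x^2 + 5x - 5
f'(x) = 4x + 5

Iteration 1:
  f(3.000000) = 28.000000
  f'(3.000000) = 17.000000
  x_1 = 3.000000 - (28.000000)/(17.000000) = 1.352941

x_1 = 1.352941


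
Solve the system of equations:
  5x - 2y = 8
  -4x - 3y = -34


Using Cramer's rule:
Determinant D = (5)(-3) - (-4)(-2) = -15 - 8 = -23
Dx = (8)(-3) - (-34)(-2) = -24 - 68 = -92
Dy = (5)(-34) - (-4)(8) = -170 + 32 = -138
x = Dx/D = -92/-23 = 4
y = Dy/D = -138/-23 = 6

x = 4, y = 6


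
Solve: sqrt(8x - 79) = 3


Square both sides: 8x - 79 = 3^2 = 9
8x = 9 + 79 = 88
x = 11
Check: sqrt(8*11 - 79) = sqrt(9) = 3 ✓

x = 11


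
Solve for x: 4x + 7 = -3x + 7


Starting with: 4x + 7 = -3x + 7
Move all x terms to left: (4 + 3)x = 7 - 7
Simplify: 7x = 0
Divide both sides by 7: x = 0

x = 0


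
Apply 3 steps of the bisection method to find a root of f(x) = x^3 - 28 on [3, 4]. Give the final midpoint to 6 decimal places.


f(x) = x^3 - 28
f(3) = -1 < 0
f(4) = 36 > 0

Step 1: midpoint = (3.000000 + 4.000000)/2 = 3.500000
  f(3.500000) = 14.875000
  f(mid) > 0, so root is in [3.000000, 3.500000]

Step 2: midpoint = (3.000000 + 3.500000)/2 = 3.250000
  f(3.250000) = 6.328125
  f(mid) > 0, so root is in [3.000000, 3.250000]

Step 3: midpoint = (3.000000 + 3.250000)/2 = 3.125000
  f(3.125000) = 2.517578
  f(mid) > 0, so root is in [3.000000, 3.125000]

midpoint = 3.125000


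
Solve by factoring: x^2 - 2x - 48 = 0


We need two numbers that multiply to -48 and add to -2.
Those numbers are -8 and 6 (since (-8) * 6 = -48 and (-8) + 6 = -2).
So x^2 - 2x - 48 = (x - 8)(x + 6) = 0
Setting each factor to zero: x = 8 or x = -6

x = -6, x = 8


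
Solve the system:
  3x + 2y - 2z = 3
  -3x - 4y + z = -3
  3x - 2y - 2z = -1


Using Cramer's rule. Expand each determinant along the first row.
D  = 3*[(-4)*(-2) - 1*(-2)] - 2*[(-3)*(-2) - 1*3] + (-2)*[(-3)*(-2) - (-4)*3]
  = 3*(10) - 2*(3) + (-2)*(18) = -12
Dx = 3*[(-4)*(-2) - 1*(-2)] - 2*[(-3)*(-2) - 1*(-1)] + (-2)*[(-3)*(-2) - (-4)*(-1)]
  = 3*(10) - 2*(7) + (-2)*(2) = 12
Dy = 3*[(-3)*(-2) - 1*(-1)] - 3*[(-3)*(-2) - 1*3] + (-2)*[(-3)*(-1) - (-3)*3]
  = 3*(7) - 3*(3) + (-2)*(12) = -12
Dz = 3*[(-4)*(-1) - (-3)*(-2)] - 2*[(-3)*(-1) - (-3)*3] + 3*[(-3)*(-2) - (-4)*3]
  = 3*(-2) - 2*(12) + 3*(18) = 24
x = Dx/D = 12/-12 = -1, y = Dy/D = -12/-12 = 1, z = Dz/D = 24/-12 = -2
Check eq1: (3)(-1) + (2)(1) + (-2)(-2) = 3 = 3 ✓
Check eq2: (-3)(-1) + (-4)(1) + (1)(-2) = -3 = -3 ✓
Check eq3: (3)(-1) + (-2)(1) + (-2)(-2) = -1 = -1 ✓

x = -1, y = 1, z = -2


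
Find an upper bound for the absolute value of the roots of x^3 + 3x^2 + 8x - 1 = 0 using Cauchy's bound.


Cauchy's bound: all roots r satisfy |r| <= 1 + max(|a_i/a_n|) for i = 0,...,n-1
where a_n is the leading coefficient.

Coefficients: [1, 3, 8, -1]
Leading coefficient a_n = 1
Ratios |a_i/a_n|: 3, 8, 1
Maximum ratio: 8
Cauchy's bound: |r| <= 1 + 8 = 9

Upper bound = 9


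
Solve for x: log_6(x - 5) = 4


Convert to exponential form: x - 5 = 6^4 = 1296
x = 1296 + 5 = 1301
Check: log_6(1301 - 5) = log_6(1296) = log_6(1296) = 4 ✓

x = 1301


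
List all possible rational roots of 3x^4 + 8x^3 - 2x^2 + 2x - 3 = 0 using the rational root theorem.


Rational root theorem: possible roots are ±p/q where:
  p divides the constant term (-3): p ∈ {1, 3}
  q divides the leading coefficient (3): q ∈ {1, 3}

All possible rational roots: -3, -1, -1/3, 1/3, 1, 3

-3, -1, -1/3, 1/3, 1, 3


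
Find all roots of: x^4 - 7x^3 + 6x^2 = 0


The lowest-degree term is x^2, so x = 0 is a root with multiplicity 2. Factor out x^2:
  x^2 - 7x + 6 = 0
Solve the quadratic x^2 - 7x + 6 = 0: discriminant = (-7)^2 - 4(1)(6) = 49 - 24 = 25.
sqrt(25) = 5, so x = (7 ± 5)/2: x = 6 or x = 1.
Collecting all roots found:

x = 0 (multiplicity 2), x = 1, x = 6


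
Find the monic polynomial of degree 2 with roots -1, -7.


A monic polynomial with roots -1, -7 is:
p(x) = (x + 1)(x + 7)
After multiplying by (x + 1): x + 1
After multiplying by (x + 7): x^2 + 8x + 7

x^2 + 8x + 7


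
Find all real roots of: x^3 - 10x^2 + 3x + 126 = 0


Let p(x) = x^3 - 10x^2 + 3x + 126. By the rational root theorem (leading coefficient 1), any rational root is an integer divisor of 126: try ±1, ±2, ... in turn.
Test x = 1: value = 120 ≠ 0.
Test x = -1: value = 112 ≠ 0.
Test x = 2: value = 100 ≠ 0.
Test x = -2: value = 72 ≠ 0.
Test x = 3: value = 72 ≠ 0.
Test x = -3: value = 0 ✓, so (x + 3) is a factor.
Synthetic division by (x + 3): bring down 1; 1(-3) - 10 = -13; (-13)(-3) + 3 = 42; 42(-3) + 126 = 0 → quotient x^2 - 13x + 42, remainder 0.
Solve the quadratic x^2 - 13x + 42 = 0: discriminant = (-13)^2 - 4(1)(42) = 169 - 168 = 1.
sqrt(1) = 1, so x = (13 ± 1)/2: x = 7 or x = 6.

x = -3, x = 6, x = 7


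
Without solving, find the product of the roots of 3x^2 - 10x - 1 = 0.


By Vieta's formulas for ax^2 + bx + c = 0:
  Sum of roots = -b/a
  Product of roots = c/a

Here a = 3, b = -10, c = -1
Sum = -(-10)/3 = 10/3
Product = -1/3 = -1/3

Product = -1/3


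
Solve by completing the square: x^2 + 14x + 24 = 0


Start: x^2 + 14x + 24 = 0
Move constant: x^2 + 14x = -24
Half of 14 is 7, squared is 49
Add 49 to both sides: x^2 + 14x + 49 = 25
(x + 7)^2 = 25
x + 7 = ±5
x = -7 + 5 = -2 or x = -7 - 5 = -12

x = -12, x = -2


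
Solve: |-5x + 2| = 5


An absolute value equation |expr| = 5 gives two cases:
Case 1: -5x + 2 = 5
  -5x = 3, so x = -3/5
Case 2: -5x + 2 = -5
  -5x = -7, so x = 7/5

x = -3/5, x = 7/5


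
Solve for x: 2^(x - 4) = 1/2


Express both sides with the same base.
1/2 = 2^(-1)
Since the bases match, equate exponents: x - 4 = -1
So x = -1 - (-4) = 3

x = 3


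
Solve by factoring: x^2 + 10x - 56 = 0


We need two numbers that multiply to -56 and add to 10.
Those numbers are -4 and 14 (since (-4) * 14 = -56 and (-4) + 14 = 10).
So x^2 + 10x - 56 = (x - 4)(x + 14) = 0
Setting each factor to zero: x = 4 or x = -14

x = -14, x = 4


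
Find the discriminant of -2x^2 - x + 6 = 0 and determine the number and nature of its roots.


For ax^2 + bx + c = 0, discriminant D = b^2 - 4ac
Here a = -2, b = -1, c = 6
D = (-1)^2 - 4(-2)(6) = 1 + 48 = 49

D = 49 > 0 and is a perfect square (sqrt = 7)
The equation has 2 distinct real rational roots.

Discriminant = 49, 2 distinct real rational roots


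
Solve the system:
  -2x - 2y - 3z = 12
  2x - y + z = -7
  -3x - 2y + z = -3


Using Cramer's rule. Expand each determinant along the first row.
D  = (-2)*[(-1)*1 - 1*(-2)] - (-2)*[2*1 - 1*(-3)] + (-3)*[2*(-2) - (-1)*(-3)]
  = (-2)*(1) - (-2)*(5) + (-3)*(-7) = 29
Dx = 12*[(-1)*1 - 1*(-2)] - (-2)*[(-7)*1 - 1*(-3)] + (-3)*[(-7)*(-2) - (-1)*(-3)]
  = 12*(1) - (-2)*(-4) + (-3)*(11) = -29
Dy = (-2)*[(-7)*1 - 1*(-3)] - 12*[2*1 - 1*(-3)] + (-3)*[2*(-3) - (-7)*(-3)]
  = (-2)*(-4) - 12*(5) + (-3)*(-27) = 29
Dz = (-2)*[(-1)*(-3) - (-7)*(-2)] - (-2)*[2*(-3) - (-7)*(-3)] + 12*[2*(-2) - (-1)*(-3)]
  = (-2)*(-11) - (-2)*(-27) + 12*(-7) = -116
x = Dx/D = -29/29 = -1, y = Dy/D = 29/29 = 1, z = Dz/D = -116/29 = -4
Check eq1: (-2)(-1) + (-2)(1) + (-3)(-4) = 12 = 12 ✓
Check eq2: (2)(-1) + (-1)(1) + (1)(-4) = -7 = -7 ✓
Check eq3: (-3)(-1) + (-2)(1) + (1)(-4) = -3 = -3 ✓

x = -1, y = 1, z = -4


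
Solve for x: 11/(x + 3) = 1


Multiply both sides by (x + 3): 11 = 1(x + 3)
Distribute: 11 = x + 3
x = 11 - 3 = 8
x = 8

x = 8


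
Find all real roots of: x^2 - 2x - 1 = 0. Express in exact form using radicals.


Using the quadratic formula: x = (-b ± sqrt(b^2 - 4ac)) / (2a)
Here a = 1, b = -2, c = -1
Discriminant = b^2 - 4ac = (-2)^2 - 4(1)(-1) = 4 + 4 = 8
Since discriminant = 8 > 0, there are two real roots.
x = (2 ± 2*sqrt(2)) / 2
Simplifying: x = 1 ± sqrt(2)
Numerically: x ≈ 2.4142 or x ≈ -0.4142

x = 1 + sqrt(2) or x = 1 - sqrt(2)


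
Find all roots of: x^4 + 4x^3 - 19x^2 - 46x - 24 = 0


Let p(x) = x^4 + 4x^3 - 19x^2 - 46x - 24. By the rational root theorem (leading coefficient 1), any rational root is an integer divisor of 24: try ±1, ±2, ... in turn.
Test x = 1: value = -84 ≠ 0.
Test x = -1: value = 0 ✓, so (x + 1) is a factor.
Synthetic division by (x + 1): bring down 1; 1(-1) + 4 = 3; 3(-1) - 19 = -22; (-22)(-1) - 46 = -24; (-24)(-1) - 24 = 0 → quotient x^3 + 3x^2 - 22x - 24, remainder 0.
Continue with the quotient x^3 + 3x^2 - 22x - 24 (candidates must divide 24; re-test x = -1 first in case it repeats).
Test x = -1: value = 0 ✓, so (x + 1) is a factor.
Synthetic division by (x + 1): bring down 1; 1(-1) + 3 = 2; 2(-1) - 22 = -24; (-24)(-1) - 24 = 0 → quotient x^2 + 2x - 24, remainder 0.
Solve the quadratic x^2 + 2x - 24 = 0: discriminant = 2^2 - 4(1)(-24) = 4 + 96 = 100.
sqrt(100) = 10, so x = (-2 ± 10)/2: x = 4 or x = -6.
Collecting all roots found:

x = -6, x = -1 (multiplicity 2), x = 4


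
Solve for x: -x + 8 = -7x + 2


Starting with: -x + 8 = -7x + 2
Move all x terms to left: (-1 + 7)x = 2 - 8
Simplify: 6x = -6
Divide both sides by 6: x = -1

x = -1


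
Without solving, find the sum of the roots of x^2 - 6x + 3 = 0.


By Vieta's formulas for ax^2 + bx + c = 0:
  Sum of roots = -b/a
  Product of roots = c/a

Here a = 1, b = -6, c = 3
Sum = -(-6)/1 = 6
Product = 3/1 = 3

Sum = 6


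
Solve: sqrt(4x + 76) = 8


Square both sides: 4x + 76 = 8^2 = 64
4x = 64 - 76 = -12
x = -3
Check: sqrt(4*(-3) + 76) = sqrt(64) = 8 ✓

x = -3


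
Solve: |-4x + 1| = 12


An absolute value equation |expr| = 12 gives two cases:
Case 1: -4x + 1 = 12
  -4x = 11, so x = -11/4
Case 2: -4x + 1 = -12
  -4x = -13, so x = 13/4

x = -11/4, x = 13/4


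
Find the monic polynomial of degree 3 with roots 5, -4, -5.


A monic polynomial with roots 5, -4, -5 is:
p(x) = (x - 5)(x + 4)(x + 5)
After multiplying by (x - 5): x - 5
After multiplying by (x + 4): x^2 - x - 20
After multiplying by (x + 5): x^3 + 4x^2 - 25x - 100

x^3 + 4x^2 - 25x - 100


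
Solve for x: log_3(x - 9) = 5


Convert to exponential form: x - 9 = 3^5 = 243
x = 243 + 9 = 252
Check: log_3(252 - 9) = log_3(243) = log_3(243) = 5 ✓

x = 252


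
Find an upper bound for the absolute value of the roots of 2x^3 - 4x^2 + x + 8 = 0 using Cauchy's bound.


Cauchy's bound: all roots r satisfy |r| <= 1 + max(|a_i/a_n|) for i = 0,...,n-1
where a_n is the leading coefficient.

Coefficients: [2, -4, 1, 8]
Leading coefficient a_n = 2
Ratios |a_i/a_n|: 2, 1/2, 4
Maximum ratio: 4
Cauchy's bound: |r| <= 1 + 4 = 5

Upper bound = 5


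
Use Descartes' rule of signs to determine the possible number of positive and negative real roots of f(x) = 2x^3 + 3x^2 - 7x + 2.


Descartes' rule of signs:

For positive roots, count sign changes in f(x) = 2x^3 + 3x^2 - 7x + 2:
Signs of coefficients: +, +, -, +
Number of sign changes: 2
Possible positive real roots: 2, 0

For negative roots, examine f(-x) = -2x^3 + 3x^2 + 7x + 2:
Signs of coefficients: -, +, +, +
Number of sign changes: 1
Possible negative real roots: 1

Positive roots: 2 or 0; Negative roots: 1


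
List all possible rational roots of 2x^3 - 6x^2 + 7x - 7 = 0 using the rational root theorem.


Rational root theorem: possible roots are ±p/q where:
  p divides the constant term (-7): p ∈ {1, 7}
  q divides the leading coefficient (2): q ∈ {1, 2}

All possible rational roots: -7, -7/2, -1, -1/2, 1/2, 1, 7/2, 7

-7, -7/2, -1, -1/2, 1/2, 1, 7/2, 7


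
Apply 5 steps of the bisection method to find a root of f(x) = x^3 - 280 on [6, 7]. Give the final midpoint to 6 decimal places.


f(x) = x^3 - 280
f(6) = -64 < 0
f(7) = 63 > 0

Step 1: midpoint = (6.000000 + 7.000000)/2 = 6.500000
  f(6.500000) = -5.375000
  f(mid) < 0, so root is in [6.500000, 7.000000]

Step 2: midpoint = (6.500000 + 7.000000)/2 = 6.750000
  f(6.750000) = 27.546875
  f(mid) > 0, so root is in [6.500000, 6.750000]

Step 3: midpoint = (6.500000 + 6.750000)/2 = 6.625000
  f(6.625000) = 10.775391
  f(mid) > 0, so root is in [6.500000, 6.625000]

Step 4: midpoint = (6.500000 + 6.625000)/2 = 6.562500
  f(6.562500) = 2.623291
  f(mid) > 0, so root is in [6.500000, 6.562500]

Step 5: midpoint = (6.500000 + 6.562500)/2 = 6.531250
  f(6.531250) = -1.394989
  f(mid) < 0, so root is in [6.531250, 6.562500]

midpoint = 6.531250


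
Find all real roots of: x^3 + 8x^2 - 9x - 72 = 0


Let p(x) = x^3 + 8x^2 - 9x - 72. By the rational root theorem (leading coefficient 1), any rational root is an integer divisor of 72: try ±1, ±2, ... in turn.
Test x = 1: value = -72 ≠ 0.
Test x = -1: value = -56 ≠ 0.
Test x = 2: value = -50 ≠ 0.
Test x = -2: value = -30 ≠ 0.
Test x = 3: value = 0 ✓, so (x - 3) is a factor.
Synthetic division by (x - 3): bring down 1; 1(3) + 8 = 11; 11(3) - 9 = 24; 24(3) - 72 = 0 → quotient x^2 + 11x + 24, remainder 0.
Solve the quadratic x^2 + 11x + 24 = 0: discriminant = 11^2 - 4(1)(24) = 121 - 96 = 25.
sqrt(25) = 5, so x = (-11 ± 5)/2: x = -3 or x = -8.

x = -8, x = -3, x = 3


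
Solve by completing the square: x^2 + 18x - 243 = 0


Start: x^2 + 18x - 243 = 0
Move constant: x^2 + 18x = 243
Half of 18 is 9, squared is 81
Add 81 to both sides: x^2 + 18x + 81 = 324
(x + 9)^2 = 324
x + 9 = ±18
x = -9 + 18 = 9 or x = -9 - 18 = -27

x = -27, x = 9


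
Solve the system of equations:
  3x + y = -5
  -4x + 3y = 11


Using Cramer's rule:
Determinant D = (3)(3) - (-4)(1) = 9 + 4 = 13
Dx = (-5)(3) - (11)(1) = -15 - 11 = -26
Dy = (3)(11) - (-4)(-5) = 33 - 20 = 13
x = Dx/D = -26/13 = -2
y = Dy/D = 13/13 = 1

x = -2, y = 1


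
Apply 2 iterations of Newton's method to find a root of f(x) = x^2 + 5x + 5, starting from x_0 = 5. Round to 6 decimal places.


Newton's method: x_(n+1) = x_n - f(x_n)/f'(x_n)
f(x) = x^2 + 5x + 5
f'(x) = 2x + 5

Iteration 1:
  f(5.000000) = 55.000000
  f'(5.000000) = 15.000000
  x_1 = 5.000000 - (55.000000)/(15.000000) = 1.333333

Iteration 2:
  f(1.333333) = 13.444444
  f'(1.333333) = 7.666667
  x_2 = 1.333333 - (13.444444)/(7.666667) = -0.420290

x_2 = -0.420290


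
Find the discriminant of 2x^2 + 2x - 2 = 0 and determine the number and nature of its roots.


For ax^2 + bx + c = 0, discriminant D = b^2 - 4ac
Here a = 2, b = 2, c = -2
D = (2)^2 - 4(2)(-2) = 4 + 16 = 20

D = 20 > 0 but not a perfect square
The equation has 2 distinct real irrational roots.

Discriminant = 20, 2 distinct real irrational roots


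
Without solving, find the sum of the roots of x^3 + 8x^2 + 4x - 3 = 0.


By Vieta's formulas for x^3 + bx^2 + cx + d = 0:
  r1 + r2 + r3 = -b/a = -8
  r1*r2 + r1*r3 + r2*r3 = c/a = 4
  r1*r2*r3 = -d/a = 3


Sum = -8


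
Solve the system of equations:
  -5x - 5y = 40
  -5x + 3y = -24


Using Cramer's rule:
Determinant D = (-5)(3) - (-5)(-5) = -15 - 25 = -40
Dx = (40)(3) - (-24)(-5) = 120 - 120 = 0
Dy = (-5)(-24) - (-5)(40) = 120 + 200 = 320
x = Dx/D = 0/-40 = 0
y = Dy/D = 320/-40 = -8

x = 0, y = -8


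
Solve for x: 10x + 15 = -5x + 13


Starting with: 10x + 15 = -5x + 13
Move all x terms to left: (10 + 5)x = 13 - 15
Simplify: 15x = -2
Divide both sides by 15: x = -2/15

x = -2/15


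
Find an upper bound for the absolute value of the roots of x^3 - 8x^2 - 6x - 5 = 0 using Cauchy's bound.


Cauchy's bound: all roots r satisfy |r| <= 1 + max(|a_i/a_n|) for i = 0,...,n-1
where a_n is the leading coefficient.

Coefficients: [1, -8, -6, -5]
Leading coefficient a_n = 1
Ratios |a_i/a_n|: 8, 6, 5
Maximum ratio: 8
Cauchy's bound: |r| <= 1 + 8 = 9

Upper bound = 9


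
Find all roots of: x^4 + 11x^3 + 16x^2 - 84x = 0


The constant term is 0, so x = 0 is a root. Factor out x:
  x^3 + 11x^2 + 16x - 84 = 0
Let p(x) = x^3 + 11x^2 + 16x - 84. By the rational root theorem (leading coefficient 1), any rational root is an integer divisor of 84: try ±1, ±2, ... in turn.
Test x = 1: value = -56 ≠ 0.
Test x = -1: value = -90 ≠ 0.
Test x = 2: value = 0 ✓, so (x - 2) is a factor.
Synthetic division by (x - 2): bring down 1; 1(2) + 11 = 13; 13(2) + 16 = 42; 42(2) - 84 = 0 → quotient x^2 + 13x + 42, remainder 0.
Solve the quadratic x^2 + 13x + 42 = 0: discriminant = 13^2 - 4(1)(42) = 169 - 168 = 1.
sqrt(1) = 1, so x = (-13 ± 1)/2: x = -6 or x = -7.
Collecting all roots found:

x = -7, x = -6, x = 0, x = 2


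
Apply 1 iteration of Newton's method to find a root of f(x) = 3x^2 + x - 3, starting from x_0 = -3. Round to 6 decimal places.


Newton's method: x_(n+1) = x_n - f(x_n)/f'(x_n)
f(x) = 3x^2 + x - 3
f'(x) = 6x + 1

Iteration 1:
  f(-3.000000) = 21.000000
  f'(-3.000000) = -17.000000
  x_1 = -3.000000 - (21.000000)/(-17.000000) = -1.764706

x_1 = -1.764706


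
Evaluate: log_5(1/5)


We need the exponent such that 5^? = 1/5
5^(-1) = 1/5^1 = 1/5
Therefore log_5(1/5) = -1

-1


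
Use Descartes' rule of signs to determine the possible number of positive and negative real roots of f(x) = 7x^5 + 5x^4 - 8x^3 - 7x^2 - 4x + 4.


Descartes' rule of signs:

For positive roots, count sign changes in f(x) = 7x^5 + 5x^4 - 8x^3 - 7x^2 - 4x + 4:
Signs of coefficients: +, +, -, -, -, +
Number of sign changes: 2
Possible positive real roots: 2, 0

For negative roots, examine f(-x) = -7x^5 + 5x^4 + 8x^3 - 7x^2 + 4x + 4:
Signs of coefficients: -, +, +, -, +, +
Number of sign changes: 3
Possible negative real roots: 3, 1

Positive roots: 2 or 0; Negative roots: 3 or 1


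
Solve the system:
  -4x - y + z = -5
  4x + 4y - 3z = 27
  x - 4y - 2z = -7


Using Cramer's rule. Expand each determinant along the first row.
D  = (-4)*[4*(-2) - (-3)*(-4)] - (-1)*[4*(-2) - (-3)*1] + 1*[4*(-4) - 4*1]
  = (-4)*(-20) - (-1)*(-5) + 1*(-20) = 55
Dx = (-5)*[4*(-2) - (-3)*(-4)] - (-1)*[27*(-2) - (-3)*(-7)] + 1*[27*(-4) - 4*(-7)]
  = (-5)*(-20) - (-1)*(-75) + 1*(-80) = -55
Dy = (-4)*[27*(-2) - (-3)*(-7)] - (-5)*[4*(-2) - (-3)*1] + 1*[4*(-7) - 27*1]
  = (-4)*(-75) - (-5)*(-5) + 1*(-55) = 220
Dz = (-4)*[4*(-7) - 27*(-4)] - (-1)*[4*(-7) - 27*1] + (-5)*[4*(-4) - 4*1]
  = (-4)*(80) - (-1)*(-55) + (-5)*(-20) = -275
x = Dx/D = -55/55 = -1, y = Dy/D = 220/55 = 4, z = Dz/D = -275/55 = -5
Check eq1: (-4)(-1) + (-1)(4) + (1)(-5) = -5 = -5 ✓
Check eq2: (4)(-1) + (4)(4) + (-3)(-5) = 27 = 27 ✓
Check eq3: (1)(-1) + (-4)(4) + (-2)(-5) = -7 = -7 ✓

x = -1, y = 4, z = -5


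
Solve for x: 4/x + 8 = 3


Subtract 8 from both sides: 4/x = -5
Multiply both sides by x: 4 = -5 * x
Divide by -5: x = -4/5

x = -4/5


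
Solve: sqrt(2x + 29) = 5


Square both sides: 2x + 29 = 5^2 = 25
2x = 25 - 29 = -4
x = -2
Check: sqrt(2*(-2) + 29) = sqrt(25) = 5 ✓

x = -2


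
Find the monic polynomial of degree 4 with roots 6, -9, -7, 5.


A monic polynomial with roots 6, -9, -7, 5 is:
p(x) = (x - 6)(x + 9)(x + 7)(x - 5)
After multiplying by (x - 6): x - 6
After multiplying by (x + 9): x^2 + 3x - 54
After multiplying by (x + 7): x^3 + 10x^2 - 33x - 378
After multiplying by (x - 5): x^4 + 5x^3 - 83x^2 - 213x + 1890

x^4 + 5x^3 - 83x^2 - 213x + 1890


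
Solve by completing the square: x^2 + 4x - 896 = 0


Start: x^2 + 4x - 896 = 0
Move constant: x^2 + 4x = 896
Half of 4 is 2, squared is 4
Add 4 to both sides: x^2 + 4x + 4 = 900
(x + 2)^2 = 900
x + 2 = ±30
x = -2 + 30 = 28 or x = -2 - 30 = -32

x = -32, x = 28


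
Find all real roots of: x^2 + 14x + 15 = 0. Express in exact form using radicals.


Using the quadratic formula: x = (-b ± sqrt(b^2 - 4ac)) / (2a)
Here a = 1, b = 14, c = 15
Discriminant = b^2 - 4ac = 14^2 - 4(1)(15) = 196 - 60 = 136
Since discriminant = 136 > 0, there are two real roots.
x = (-14 ± 2*sqrt(34)) / 2
Simplifying: x = -7 ± sqrt(34)
Numerically: x ≈ -1.1690 or x ≈ -12.8310

x = -7 + sqrt(34) or x = -7 - sqrt(34)


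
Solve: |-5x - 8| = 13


An absolute value equation |expr| = 13 gives two cases:
Case 1: -5x - 8 = 13
  -5x = 21, so x = -21/5
Case 2: -5x - 8 = -13
  -5x = -5, so x = 1

x = -21/5, x = 1


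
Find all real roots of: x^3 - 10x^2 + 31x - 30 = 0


Let p(x) = x^3 - 10x^2 + 31x - 30. By the rational root theorem (leading coefficient 1), any rational root is an integer divisor of 30: try ±1, ±2, ... in turn.
Test x = 1: value = -8 ≠ 0.
Test x = -1: value = -72 ≠ 0.
Test x = 2: value = 0 ✓, so (x - 2) is a factor.
Synthetic division by (x - 2): bring down 1; 1(2) - 10 = -8; (-8)(2) + 31 = 15; 15(2) - 30 = 0 → quotient x^2 - 8x + 15, remainder 0.
Solve the quadratic x^2 - 8x + 15 = 0: discriminant = (-8)^2 - 4(1)(15) = 64 - 60 = 4.
sqrt(4) = 2, so x = (8 ± 2)/2: x = 5 or x = 3.

x = 2, x = 3, x = 5


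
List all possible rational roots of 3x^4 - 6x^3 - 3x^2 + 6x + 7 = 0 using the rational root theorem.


Rational root theorem: possible roots are ±p/q where:
  p divides the constant term (7): p ∈ {1, 7}
  q divides the leading coefficient (3): q ∈ {1, 3}

All possible rational roots: -7, -7/3, -1, -1/3, 1/3, 1, 7/3, 7

-7, -7/3, -1, -1/3, 1/3, 1, 7/3, 7


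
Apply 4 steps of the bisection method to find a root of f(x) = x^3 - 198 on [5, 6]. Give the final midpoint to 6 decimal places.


f(x) = x^3 - 198
f(5) = -73 < 0
f(6) = 18 > 0

Step 1: midpoint = (5.000000 + 6.000000)/2 = 5.500000
  f(5.500000) = -31.625000
  f(mid) < 0, so root is in [5.500000, 6.000000]

Step 2: midpoint = (5.500000 + 6.000000)/2 = 5.750000
  f(5.750000) = -7.890625
  f(mid) < 0, so root is in [5.750000, 6.000000]

Step 3: midpoint = (5.750000 + 6.000000)/2 = 5.875000
  f(5.875000) = 4.779297
  f(mid) > 0, so root is in [5.750000, 5.875000]

Step 4: midpoint = (5.750000 + 5.875000)/2 = 5.812500
  f(5.812500) = -1.623779
  f(mid) < 0, so root is in [5.812500, 5.875000]

midpoint = 5.812500


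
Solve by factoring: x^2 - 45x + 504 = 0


We need two numbers that multiply to 504 and add to -45.
Those numbers are -21 and -24 (since (-21) * (-24) = 504 and (-21) + (-24) = -45).
So x^2 - 45x + 504 = (x - 21)(x - 24) = 0
Setting each factor to zero: x = 21 or x = 24

x = 21, x = 24


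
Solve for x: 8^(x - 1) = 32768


Express both sides with the same base.
32768 = 8^5
Since the bases match, equate exponents: x - 1 = 5
So x = 5 - (-1) = 6

x = 6


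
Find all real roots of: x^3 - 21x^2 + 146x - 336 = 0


Let p(x) = x^3 - 21x^2 + 146x - 336. By the rational root theorem (leading coefficient 1), any rational root is an integer divisor of 336: try ±1, ±2, ... in turn.
Test x = 1: value = -210 ≠ 0.
Test x = -1: value = -504 ≠ 0.
Test x = 2: value = -120 ≠ 0.
Test x = -2: value = -720 ≠ 0.
Test x = 3: value = -60 ≠ 0.
Test x = -3: value = -990 ≠ 0.
Test x = 4: value = -24 ≠ 0.
Test x = -4: value = -1320 ≠ 0.
Test x = 6: value = 0 ✓, so (x - 6) is a factor.
Synthetic division by (x - 6): bring down 1; 1(6) - 21 = -15; (-15)(6) + 146 = 56; 56(6) - 336 = 0 → quotient x^2 - 15x + 56, remainder 0.
Solve the quadratic x^2 - 15x + 56 = 0: discriminant = (-15)^2 - 4(1)(56) = 225 - 224 = 1.
sqrt(1) = 1, so x = (15 ± 1)/2: x = 8 or x = 7.

x = 6, x = 7, x = 8


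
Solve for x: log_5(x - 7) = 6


Convert to exponential form: x - 7 = 5^6 = 15625
x = 15625 + 7 = 15632
Check: log_5(15632 - 7) = log_5(15625) = log_5(15625) = 6 ✓

x = 15632


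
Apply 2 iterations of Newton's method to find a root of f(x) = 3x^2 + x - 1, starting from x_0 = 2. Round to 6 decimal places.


Newton's method: x_(n+1) = x_n - f(x_n)/f'(x_n)
f(x) = 3x^2 + x - 1
f'(x) = 6x + 1

Iteration 1:
  f(2.000000) = 13.000000
  f'(2.000000) = 13.000000
  x_1 = 2.000000 - (13.000000)/(13.000000) = 1.000000

Iteration 2:
  f(1.000000) = 3.000000
  f'(1.000000) = 7.000000
  x_2 = 1.000000 - (3.000000)/(7.000000) = 0.571429

x_2 = 0.571429


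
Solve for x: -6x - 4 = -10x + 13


Starting with: -6x - 4 = -10x + 13
Move all x terms to left: (-6 + 10)x = 13 + 4
Simplify: 4x = 17
Divide both sides by 4: x = 17/4

x = 17/4


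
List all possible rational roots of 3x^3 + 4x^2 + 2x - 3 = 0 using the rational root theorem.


Rational root theorem: possible roots are ±p/q where:
  p divides the constant term (-3): p ∈ {1, 3}
  q divides the leading coefficient (3): q ∈ {1, 3}

All possible rational roots: -3, -1, -1/3, 1/3, 1, 3

-3, -1, -1/3, 1/3, 1, 3


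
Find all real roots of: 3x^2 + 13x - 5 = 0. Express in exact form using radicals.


Using the quadratic formula: x = (-b ± sqrt(b^2 - 4ac)) / (2a)
Here a = 3, b = 13, c = -5
Discriminant = b^2 - 4ac = 13^2 - 4(3)(-5) = 169 + 60 = 229
Since discriminant = 229 > 0, there are two real roots.
x = (-13 ± sqrt(229)) / 6
Numerically: x ≈ 0.3555 or x ≈ -4.6888

x = (-13 + sqrt(229)) / 6 or x = (-13 - sqrt(229)) / 6


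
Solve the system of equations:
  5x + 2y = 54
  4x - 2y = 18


Using Cramer's rule:
Determinant D = (5)(-2) - (4)(2) = -10 - 8 = -18
Dx = (54)(-2) - (18)(2) = -108 - 36 = -144
Dy = (5)(18) - (4)(54) = 90 - 216 = -126
x = Dx/D = -144/-18 = 8
y = Dy/D = -126/-18 = 7

x = 8, y = 7


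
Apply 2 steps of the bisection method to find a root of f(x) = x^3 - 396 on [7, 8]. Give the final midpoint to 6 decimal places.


f(x) = x^3 - 396
f(7) = -53 < 0
f(8) = 116 > 0

Step 1: midpoint = (7.000000 + 8.000000)/2 = 7.500000
  f(7.500000) = 25.875000
  f(mid) > 0, so root is in [7.000000, 7.500000]

Step 2: midpoint = (7.000000 + 7.500000)/2 = 7.250000
  f(7.250000) = -14.921875
  f(mid) < 0, so root is in [7.250000, 7.500000]

midpoint = 7.250000


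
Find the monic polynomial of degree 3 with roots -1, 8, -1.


A monic polynomial with roots -1, 8, -1 is:
p(x) = (x + 1)(x - 8)(x + 1)
After multiplying by (x + 1): x + 1
After multiplying by (x - 8): x^2 - 7x - 8
After multiplying by (x + 1): x^3 - 6x^2 - 15x - 8

x^3 - 6x^2 - 15x - 8


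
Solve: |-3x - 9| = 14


An absolute value equation |expr| = 14 gives two cases:
Case 1: -3x - 9 = 14
  -3x = 23, so x = -23/3
Case 2: -3x - 9 = -14
  -3x = -5, so x = 5/3

x = -23/3, x = 5/3


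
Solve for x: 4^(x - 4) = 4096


Express both sides with the same base.
4096 = 4^6
Since the bases match, equate exponents: x - 4 = 6
So x = 6 - (-4) = 10

x = 10


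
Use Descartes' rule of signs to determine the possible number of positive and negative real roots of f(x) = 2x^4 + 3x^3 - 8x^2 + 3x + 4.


Descartes' rule of signs:

For positive roots, count sign changes in f(x) = 2x^4 + 3x^3 - 8x^2 + 3x + 4:
Signs of coefficients: +, +, -, +, +
Number of sign changes: 2
Possible positive real roots: 2, 0

For negative roots, examine f(-x) = 2x^4 - 3x^3 - 8x^2 - 3x + 4:
Signs of coefficients: +, -, -, -, +
Number of sign changes: 2
Possible negative real roots: 2, 0

Positive roots: 2 or 0; Negative roots: 2 or 0


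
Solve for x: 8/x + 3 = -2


Subtract 3 from both sides: 8/x = -5
Multiply both sides by x: 8 = -5 * x
Divide by -5: x = -8/5

x = -8/5


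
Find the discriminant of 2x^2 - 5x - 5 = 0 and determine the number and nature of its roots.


For ax^2 + bx + c = 0, discriminant D = b^2 - 4ac
Here a = 2, b = -5, c = -5
D = (-5)^2 - 4(2)(-5) = 25 + 40 = 65

D = 65 > 0 but not a perfect square
The equation has 2 distinct real irrational roots.

Discriminant = 65, 2 distinct real irrational roots


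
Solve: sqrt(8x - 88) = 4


Square both sides: 8x - 88 = 4^2 = 16
8x = 16 + 88 = 104
x = 13
Check: sqrt(8*13 - 88) = sqrt(16) = 4 ✓

x = 13


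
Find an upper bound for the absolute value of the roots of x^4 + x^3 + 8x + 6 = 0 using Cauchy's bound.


Cauchy's bound: all roots r satisfy |r| <= 1 + max(|a_i/a_n|) for i = 0,...,n-1
where a_n is the leading coefficient.

Coefficients: [1, 1, 0, 8, 6]
Leading coefficient a_n = 1
Ratios |a_i/a_n|: 1, 0, 8, 6
Maximum ratio: 8
Cauchy's bound: |r| <= 1 + 8 = 9

Upper bound = 9


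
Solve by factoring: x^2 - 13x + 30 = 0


We need two numbers that multiply to 30 and add to -13.
Those numbers are -10 and -3 (since (-10) * (-3) = 30 and (-10) + (-3) = -13).
So x^2 - 13x + 30 = (x - 10)(x - 3) = 0
Setting each factor to zero: x = 10 or x = 3

x = 3, x = 10


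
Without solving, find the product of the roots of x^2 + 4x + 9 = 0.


By Vieta's formulas for ax^2 + bx + c = 0:
  Sum of roots = -b/a
  Product of roots = c/a

Here a = 1, b = 4, c = 9
Sum = -(4)/1 = -4
Product = 9/1 = 9

Product = 9


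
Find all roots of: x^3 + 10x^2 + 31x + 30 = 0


Let p(x) = x^3 + 10x^2 + 31x + 30. By the rational root theorem (leading coefficient 1), any rational root is an integer divisor of 30: try ±1, ±2, ... in turn.
Test x = 1: value = 72 ≠ 0.
Test x = -1: value = 8 ≠ 0.
Test x = 2: value = 140 ≠ 0.
Test x = -2: value = 0 ✓, so (x + 2) is a factor.
Synthetic division by (x + 2): bring down 1; 1(-2) + 10 = 8; 8(-2) + 31 = 15; 15(-2) + 30 = 0 → quotient x^2 + 8x + 15, remainder 0.
Solve the quadratic x^2 + 8x + 15 = 0: discriminant = 8^2 - 4(1)(15) = 64 - 60 = 4.
sqrt(4) = 2, so x = (-8 ± 2)/2: x = -3 or x = -5.
Collecting all roots found:

x = -5, x = -3, x = -2


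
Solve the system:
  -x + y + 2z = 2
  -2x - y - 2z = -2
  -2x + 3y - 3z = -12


Using Cramer's rule. Expand each determinant along the first row.
D  = (-1)*[(-1)*(-3) - (-2)*3] - 1*[(-2)*(-3) - (-2)*(-2)] + 2*[(-2)*3 - (-1)*(-2)]
  = (-1)*(9) - 1*(2) + 2*(-8) = -27
Dx = 2*[(-1)*(-3) - (-2)*3] - 1*[(-2)*(-3) - (-2)*(-12)] + 2*[(-2)*3 - (-1)*(-12)]
  = 2*(9) - 1*(-18) + 2*(-18) = 0
Dy = (-1)*[(-2)*(-3) - (-2)*(-12)] - 2*[(-2)*(-3) - (-2)*(-2)] + 2*[(-2)*(-12) - (-2)*(-2)]
  = (-1)*(-18) - 2*(2) + 2*(20) = 54
Dz = (-1)*[(-1)*(-12) - (-2)*3] - 1*[(-2)*(-12) - (-2)*(-2)] + 2*[(-2)*3 - (-1)*(-2)]
  = (-1)*(18) - 1*(20) + 2*(-8) = -54
x = Dx/D = 0/-27 = 0, y = Dy/D = 54/-27 = -2, z = Dz/D = -54/-27 = 2
Check eq1: (-1)(0) + (1)(-2) + (2)(2) = 2 = 2 ✓
Check eq2: (-2)(0) + (-1)(-2) + (-2)(2) = -2 = -2 ✓
Check eq3: (-2)(0) + (3)(-2) + (-3)(2) = -12 = -12 ✓

x = 0, y = -2, z = 2


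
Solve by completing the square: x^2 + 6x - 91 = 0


Start: x^2 + 6x - 91 = 0
Move constant: x^2 + 6x = 91
Half of 6 is 3, squared is 9
Add 9 to both sides: x^2 + 6x + 9 = 100
(x + 3)^2 = 100
x + 3 = ±10
x = -3 + 10 = 7 or x = -3 - 10 = -13

x = -13, x = 7


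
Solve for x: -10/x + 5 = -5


Subtract 5 from both sides: -10/x = -10
Multiply both sides by x: -10 = -10 * x
Divide by -10: x = 1

x = 1


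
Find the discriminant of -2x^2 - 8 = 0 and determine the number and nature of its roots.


For ax^2 + bx + c = 0, discriminant D = b^2 - 4ac
Here a = -2, b = 0, c = -8
D = (0)^2 - 4(-2)(-8) = 0 - 64 = -64

D = -64 < 0
The equation has no real roots (2 complex conjugate roots).

Discriminant = -64, no real roots (2 complex conjugate roots)


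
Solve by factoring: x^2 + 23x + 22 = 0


We need two numbers that multiply to 22 and add to 23.
Those numbers are 22 and 1 (since 22 * 1 = 22 and 22 + 1 = 23).
So x^2 + 23x + 22 = (x + 22)(x + 1) = 0
Setting each factor to zero: x = -22 or x = -1

x = -22, x = -1


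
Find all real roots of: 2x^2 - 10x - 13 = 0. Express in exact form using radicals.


Using the quadratic formula: x = (-b ± sqrt(b^2 - 4ac)) / (2a)
Here a = 2, b = -10, c = -13
Discriminant = b^2 - 4ac = (-10)^2 - 4(2)(-13) = 100 + 104 = 204
Since discriminant = 204 > 0, there are two real roots.
x = (10 ± 2*sqrt(51)) / 4
Simplifying: x = (5 ± sqrt(51)) / 2
Numerically: x ≈ 6.0707 or x ≈ -1.0707

x = (5 + sqrt(51)) / 2 or x = (5 - sqrt(51)) / 2


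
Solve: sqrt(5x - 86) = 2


Square both sides: 5x - 86 = 2^2 = 4
5x = 4 + 86 = 90
x = 18
Check: sqrt(5*18 - 86) = sqrt(4) = 2 ✓

x = 18


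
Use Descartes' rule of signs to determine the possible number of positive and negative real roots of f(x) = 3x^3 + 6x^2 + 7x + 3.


Descartes' rule of signs:

For positive roots, count sign changes in f(x) = 3x^3 + 6x^2 + 7x + 3:
Signs of coefficients: +, +, +, +
Number of sign changes: 0
Possible positive real roots: 0

For negative roots, examine f(-x) = -3x^3 + 6x^2 - 7x + 3:
Signs of coefficients: -, +, -, +
Number of sign changes: 3
Possible negative real roots: 3, 1

Positive roots: 0; Negative roots: 3 or 1


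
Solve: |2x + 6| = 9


An absolute value equation |expr| = 9 gives two cases:
Case 1: 2x + 6 = 9
  2x = 3, so x = 3/2
Case 2: 2x + 6 = -9
  2x = -15, so x = -15/2

x = -15/2, x = 3/2


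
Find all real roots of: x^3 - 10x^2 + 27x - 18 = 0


Let p(x) = x^3 - 10x^2 + 27x - 18. By the rational root theorem (leading coefficient 1), any rational root is an integer divisor of 18: try ±1, ±2, ... in turn.
Test x = 1: value = 0 ✓, so (x - 1) is a factor.
Synthetic division by (x - 1): bring down 1; 1(1) - 10 = -9; (-9)(1) + 27 = 18; 18(1) - 18 = 0 → quotient x^2 - 9x + 18, remainder 0.
Solve the quadratic x^2 - 9x + 18 = 0: discriminant = (-9)^2 - 4(1)(18) = 81 - 72 = 9.
sqrt(9) = 3, so x = (9 ± 3)/2: x = 6 or x = 3.

x = 1, x = 3, x = 6


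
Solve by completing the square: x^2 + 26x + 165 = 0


Start: x^2 + 26x + 165 = 0
Move constant: x^2 + 26x = -165
Half of 26 is 13, squared is 169
Add 169 to both sides: x^2 + 26x + 169 = 4
(x + 13)^2 = 4
x + 13 = ±2
x = -13 + 2 = -11 or x = -13 - 2 = -15

x = -15, x = -11


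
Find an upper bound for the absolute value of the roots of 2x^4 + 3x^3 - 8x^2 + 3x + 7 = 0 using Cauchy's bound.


Cauchy's bound: all roots r satisfy |r| <= 1 + max(|a_i/a_n|) for i = 0,...,n-1
where a_n is the leading coefficient.

Coefficients: [2, 3, -8, 3, 7]
Leading coefficient a_n = 2
Ratios |a_i/a_n|: 3/2, 4, 3/2, 7/2
Maximum ratio: 4
Cauchy's bound: |r| <= 1 + 4 = 5

Upper bound = 5


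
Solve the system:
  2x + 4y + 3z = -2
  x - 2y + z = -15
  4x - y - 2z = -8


Using Cramer's rule. Expand each determinant along the first row.
D  = 2*[(-2)*(-2) - 1*(-1)] - 4*[1*(-2) - 1*4] + 3*[1*(-1) - (-2)*4]
  = 2*(5) - 4*(-6) + 3*(7) = 55
Dx = (-2)*[(-2)*(-2) - 1*(-1)] - 4*[(-15)*(-2) - 1*(-8)] + 3*[(-15)*(-1) - (-2)*(-8)]
  = (-2)*(5) - 4*(38) + 3*(-1) = -165
Dy = 2*[(-15)*(-2) - 1*(-8)] - (-2)*[1*(-2) - 1*4] + 3*[1*(-8) - (-15)*4]
  = 2*(38) - (-2)*(-6) + 3*(52) = 220
Dz = 2*[(-2)*(-8) - (-15)*(-1)] - 4*[1*(-8) - (-15)*4] + (-2)*[1*(-1) - (-2)*4]
  = 2*(1) - 4*(52) + (-2)*(7) = -220
x = Dx/D = -165/55 = -3, y = Dy/D = 220/55 = 4, z = Dz/D = -220/55 = -4
Check eq1: (2)(-3) + (4)(4) + (3)(-4) = -2 = -2 ✓
Check eq2: (1)(-3) + (-2)(4) + (1)(-4) = -15 = -15 ✓
Check eq3: (4)(-3) + (-1)(4) + (-2)(-4) = -8 = -8 ✓

x = -3, y = 4, z = -4


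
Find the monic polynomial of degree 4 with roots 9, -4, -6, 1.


A monic polynomial with roots 9, -4, -6, 1 is:
p(x) = (x - 9)(x + 4)(x + 6)(x - 1)
After multiplying by (x - 9): x - 9
After multiplying by (x + 4): x^2 - 5x - 36
After multiplying by (x + 6): x^3 + x^2 - 66x - 216
After multiplying by (x - 1): x^4 - 67x^2 - 150x + 216

x^4 - 67x^2 - 150x + 216


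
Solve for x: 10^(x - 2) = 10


Express both sides with the same base.
10 = 10^1
Since the bases match, equate exponents: x - 2 = 1
So x = 1 - (-2) = 3

x = 3


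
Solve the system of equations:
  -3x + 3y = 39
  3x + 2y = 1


Using Cramer's rule:
Determinant D = (-3)(2) - (3)(3) = -6 - 9 = -15
Dx = (39)(2) - (1)(3) = 78 - 3 = 75
Dy = (-3)(1) - (3)(39) = -3 - 117 = -120
x = Dx/D = 75/-15 = -5
y = Dy/D = -120/-15 = 8

x = -5, y = 8


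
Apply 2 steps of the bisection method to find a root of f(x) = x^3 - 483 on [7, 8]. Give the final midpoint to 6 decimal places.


f(x) = x^3 - 483
f(7) = -140 < 0
f(8) = 29 > 0

Step 1: midpoint = (7.000000 + 8.000000)/2 = 7.500000
  f(7.500000) = -61.125000
  f(mid) < 0, so root is in [7.500000, 8.000000]

Step 2: midpoint = (7.500000 + 8.000000)/2 = 7.750000
  f(7.750000) = -17.515625
  f(mid) < 0, so root is in [7.750000, 8.000000]

midpoint = 7.750000


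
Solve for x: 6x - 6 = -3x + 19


Starting with: 6x - 6 = -3x + 19
Move all x terms to left: (6 + 3)x = 19 + 6
Simplify: 9x = 25
Divide both sides by 9: x = 25/9

x = 25/9


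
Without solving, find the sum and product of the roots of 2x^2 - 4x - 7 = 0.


By Vieta's formulas for ax^2 + bx + c = 0:
  Sum of roots = -b/a
  Product of roots = c/a

Here a = 2, b = -4, c = -7
Sum = -(-4)/2 = 2
Product = -7/2 = -7/2

Sum = 2, Product = -7/2


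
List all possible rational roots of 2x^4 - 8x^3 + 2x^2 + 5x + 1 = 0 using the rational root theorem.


Rational root theorem: possible roots are ±p/q where:
  p divides the constant term (1): p ∈ {1}
  q divides the leading coefficient (2): q ∈ {1, 2}

All possible rational roots: -1, -1/2, 1/2, 1

-1, -1/2, 1/2, 1


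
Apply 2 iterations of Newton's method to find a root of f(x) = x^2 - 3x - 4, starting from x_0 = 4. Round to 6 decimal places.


Newton's method: x_(n+1) = x_n - f(x_n)/f'(x_n)
f(x) = x^2 - 3x - 4
f'(x) = 2x - 3

Iteration 1:
  f(4.000000) = 0.000000
  f'(4.000000) = 5.000000
  x_1 = 4.000000 - (0.000000)/(5.000000) = 4.000000

Iteration 2:
  f(4.000000) = 0.000000
  f'(4.000000) = 5.000000
  x_2 = 4.000000 - (0.000000)/(5.000000) = 4.000000

x_2 = 4.000000


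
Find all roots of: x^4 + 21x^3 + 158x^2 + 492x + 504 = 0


Let p(x) = x^4 + 21x^3 + 158x^2 + 492x + 504. By the rational root theorem (leading coefficient 1), any rational root is an integer divisor of 504: try ±1, ±2, ... in turn.
Test x = 1: value = 1176 ≠ 0.
Test x = -1: value = 150 ≠ 0.
Test x = 2: value = 2304 ≠ 0.
Test x = -2: value = 0 ✓, so (x + 2) is a factor.
Synthetic division by (x + 2): bring down 1; 1(-2) + 21 = 19; 19(-2) + 158 = 120; 120(-2) + 492 = 252; 252(-2) + 504 = 0 → quotient x^3 + 19x^2 + 120x + 252, remainder 0.
Continue with the quotient x^3 + 19x^2 + 120x + 252 (candidates must divide 252; re-test x = -2 first in case it repeats).
Test x = -2: value = 80 ≠ 0.
Test x = 3: value = 810 ≠ 0.
Test x = -3: value = 36 ≠ 0.
Test x = 4: value = 1100 ≠ 0.
Test x = -4: value = 12 ≠ 0.
Test x = 6: value = 1872 ≠ 0.
Test x = -6: value = 0 ✓, so (x + 6) is a factor.
Synthetic division by (x + 6): bring down 1; 1(-6) + 19 = 13; 13(-6) + 120 = 42; 42(-6) + 252 = 0 → quotient x^2 + 13x + 42, remainder 0.
Solve the quadratic x^2 + 13x + 42 = 0: discriminant = 13^2 - 4(1)(42) = 169 - 168 = 1.
sqrt(1) = 1, so x = (-13 ± 1)/2: x = -6 or x = -7.
Collecting all roots found:

x = -7, x = -6 (multiplicity 2), x = -2


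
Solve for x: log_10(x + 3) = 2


Convert to exponential form: x + 3 = 10^2 = 100
x = 100 - 3 = 97
Check: log_10(97 + 3) = log_10(100) = log_10(100) = 2 ✓

x = 97


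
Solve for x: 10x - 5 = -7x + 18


Starting with: 10x - 5 = -7x + 18
Move all x terms to left: (10 + 7)x = 18 + 5
Simplify: 17x = 23
Divide both sides by 17: x = 23/17

x = 23/17


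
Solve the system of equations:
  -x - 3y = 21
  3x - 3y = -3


Using Cramer's rule:
Determinant D = (-1)(-3) - (3)(-3) = 3 + 9 = 12
Dx = (21)(-3) - (-3)(-3) = -63 - 9 = -72
Dy = (-1)(-3) - (3)(21) = 3 - 63 = -60
x = Dx/D = -72/12 = -6
y = Dy/D = -60/12 = -5

x = -6, y = -5
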